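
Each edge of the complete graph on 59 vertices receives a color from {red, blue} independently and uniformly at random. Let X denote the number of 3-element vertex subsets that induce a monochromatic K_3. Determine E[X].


Let X = Σ_S X_S over the C(59, 3) = 32509 subsets S of size 3, where X_S = 1 if the K_3 on S is monochromatic.
For a fixed S, the K_3 on S has C(3, 2) = 3 edges. P[all 3 edges red] = (1/2)^3, and likewise for blue, so P[monochromatic] = 2·(1/2)^3 = 2^{1 − 3} = 1/4.
Summing: E[X] = C(59, 3) · 2^{1 − 3} = 32509 · 1/4 = 32509/4.
Numerically: E[X] ≈ 8127.2500.

E[X] = C(59,3)·2^(1−C(3,2)) = 32509/4 ≈ 8127.2500.


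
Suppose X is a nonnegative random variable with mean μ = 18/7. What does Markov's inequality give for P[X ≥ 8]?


μ = E[X] = 18/7, a = 8.
Markov: P[X ≥ 8] ≤ μ/a = (18/7)/8 = 9/28.
Numerically: ≈ 0.321429.
(Since a = 8 > μ = 2.571429, the bound 9/28 is < 1 and informative.)

P[X ≥ 8] ≤ 9/28 ≈ 0.321429.


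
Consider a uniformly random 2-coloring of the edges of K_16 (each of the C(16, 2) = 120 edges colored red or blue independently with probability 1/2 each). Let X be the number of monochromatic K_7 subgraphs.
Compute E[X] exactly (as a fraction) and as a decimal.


Let X = Σ_S X_S over the C(16, 7) = 11440 subsets S of size 7, where X_S = 1 if the K_7 on S is monochromatic.
For a fixed S, the K_7 on S has C(7, 2) = 21 edges. P[all 21 edges red] = (1/2)^21, and likewise for blue, so P[monochromatic] = 2·(1/2)^21 = 2^{1 − 21} = 1/1048576.
Summing: E[X] = C(16, 7) · 2^{1 − 21} = 11440 · 1/1048576 = 715/65536.
Numerically: E[X] ≈ 0.0109.

E[X] = C(16,7)·2^(1−C(7,2)) = 715/65536 ≈ 0.0109.


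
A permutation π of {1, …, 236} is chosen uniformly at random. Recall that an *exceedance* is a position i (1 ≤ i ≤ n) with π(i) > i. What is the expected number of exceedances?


Write X = Σ_{i=1}^{236} X_i, where X_i = 1_{π(i) > i}.
For each fixed i, π(i) is uniform over {1, …, 236} (marginal of a uniform permutation), so P[π(i) > i] = (n − i)/n. Summing: Σ_{i=1}^{236} (n − i)/n = (0 + 1 + … + 235)/236 = 236(236 − 1)/(2·236) = (236 − 1)/2.
Hence E[X] = Σ_{i=1}^{236} (236 − i)/236 = 235/2 ≈ 117.500.

E[X] = 235/2 = 117.500.


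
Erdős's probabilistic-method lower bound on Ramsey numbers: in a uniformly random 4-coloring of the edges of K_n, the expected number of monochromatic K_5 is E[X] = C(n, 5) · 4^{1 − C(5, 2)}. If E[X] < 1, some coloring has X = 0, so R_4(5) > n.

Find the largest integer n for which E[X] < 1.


We need C(n, 5) · 4^{1 − 10} < 1, i.e. C(n, 5) < 4^{10 − 1} = 262144.
Check values of n near the boundary:
  n = 27: C(27, 5) = 80730; 80730 < 262144? YES
  n = 28: C(28, 5) = 98280; 98280 < 262144? YES
  n = 29: C(29, 5) = 118755; 118755 < 262144? YES
  n = 30: C(30, 5) = 142506; 142506 < 262144? YES
  n = 31: C(31, 5) = 169911; 169911 < 262144? YES
  n = 32: C(32, 5) = 201376; 201376 < 262144? YES
  n = 33: C(33, 5) = 237336; 237336 < 262144? YES
  n = 34: C(34, 5) = 278256; 278256 < 262144? NO
  n = 35: C(35, 5) = 324632; 324632 < 262144? NO
The largest n with C(n, 5) < 262144 is n = 33 (where E[X] = 29667/32768 ≈ 0.905365). Hence R_4(5) > 33, i.e. R_4(5) ≥ 34.

Largest n = 33; hence R_4(5) > 33.


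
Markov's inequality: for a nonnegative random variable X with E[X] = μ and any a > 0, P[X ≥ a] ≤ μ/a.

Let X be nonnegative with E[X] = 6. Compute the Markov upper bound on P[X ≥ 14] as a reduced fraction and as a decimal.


μ = E[X] = 6, a = 14.
Markov: P[X ≥ 14] ≤ μ/a = (6)/14 = 3/7.
Numerically: ≈ 0.429.
(Since a = 14 > μ = 6.000, the bound 3/7 is < 1 and informative.)

P[X ≥ 14] ≤ 3/7 ≈ 0.429.


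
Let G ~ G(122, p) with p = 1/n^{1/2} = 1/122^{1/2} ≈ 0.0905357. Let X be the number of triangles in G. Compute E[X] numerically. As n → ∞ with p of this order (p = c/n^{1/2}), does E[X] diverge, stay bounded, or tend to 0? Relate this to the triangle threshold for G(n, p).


Number of potential triangles: C(122, 3) = 295240.
Each occurs with probability p³ ≈ (0.0905357)³ ≈ 7.42096279e-04.
By linearity: E[X] = C(122, 3)·p³ ≈ 295240 · 7.42096279e-04 ≈ 219.096505.
Since α = 1/2 < 1, p = c/n^{1/2} ≫ 1/n is above the triangle threshold p ~ 1/n. Asymptotically E[X] ~ (c³/6)·n^{3(1−α)} = (1³/6)·n^{1.5} → ∞; triangles are abundant w.h.p.

E[X] ≈ 219.096505; in regime p = Θ(1/n^{1/2}) E[X] diverges (above the triangle threshold p ~ 1/n).


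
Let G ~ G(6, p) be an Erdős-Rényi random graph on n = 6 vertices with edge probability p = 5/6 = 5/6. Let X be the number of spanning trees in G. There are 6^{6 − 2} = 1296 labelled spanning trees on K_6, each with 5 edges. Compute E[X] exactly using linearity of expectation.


K_6 has 6^{6 − 2} = 1296 labelled spanning trees.
For each such spanning tree H, let X_H = 1 if all 5 edges of H are present in G. Then P[X_H = 1] = p^{5} = (5/6)^{5} = 3125/7776.
Summing the indicators: E[X] = Σ_H E[X_H] = 1296 · p^{5} = 1296 · 3125/7776 = 3125/6.
Numerically: E[X] ≈ 521.

E[X] = 1296 · (5/6)^{5} = 3125/6 ≈ 521.


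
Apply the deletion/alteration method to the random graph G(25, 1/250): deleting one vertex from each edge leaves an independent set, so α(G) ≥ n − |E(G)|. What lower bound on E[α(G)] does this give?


E[|E(G)|] = C(25, 2)·p = 300 · (1/250) = 6/5.
E[α(G)] ≥ n − E[|E(G)|] = 25 − 6/5 = 119/5.
Numerically: ≈ 23.80000.
(This is only a lower bound; the true E[α(G)] may be larger.)

E[α(G)] ≥ 119/5 ≈ 23.80000.


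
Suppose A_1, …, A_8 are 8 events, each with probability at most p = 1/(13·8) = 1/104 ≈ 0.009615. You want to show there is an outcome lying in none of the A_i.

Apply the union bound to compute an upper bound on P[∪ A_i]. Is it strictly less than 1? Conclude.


Union bound: P[∪_{i=1}^{8} A_i] ≤ Σ_i P[A_i] ≤ 8·p = 8·(1/104) = 1/13.
Numerically: 1/13 ≈ 0.076923.
Is 1/13 < 1? YES.
Since P[∪ A_i] ≤ 1/13 < 1, the complement has P[∩ A_i^c] ≥ 1 − 1/13 = 12/13 > 0, so some outcome avoids every A_i.

8·p = 1/13 ≈ 0.076923; existence CERTIFIED by the union bound.


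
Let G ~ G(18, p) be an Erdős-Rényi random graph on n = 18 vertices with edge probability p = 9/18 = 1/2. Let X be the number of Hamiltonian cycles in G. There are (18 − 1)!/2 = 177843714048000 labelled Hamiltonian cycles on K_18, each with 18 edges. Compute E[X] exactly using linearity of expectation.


K_18 has (18 − 1)!/2 = 177843714048000 labelled Hamiltonian cycles.
For each such Hamiltonian cycle H, let X_H = 1 if all 18 edges of H are present in G. Then P[X_H = 1] = p^{18} = (1/2)^{18} = 1/262144.
By linearity of expectation: E[X] = Σ_H E[X_H] = 177843714048000 · p^{18} = 177843714048000 · 1/262144 = 10854718875/16.
Numerically: E[X] ≈ 6.7842e+08.

E[X] = 177843714048000 · (1/2)^{18} = 10854718875/16 ≈ 6.7842e+08.


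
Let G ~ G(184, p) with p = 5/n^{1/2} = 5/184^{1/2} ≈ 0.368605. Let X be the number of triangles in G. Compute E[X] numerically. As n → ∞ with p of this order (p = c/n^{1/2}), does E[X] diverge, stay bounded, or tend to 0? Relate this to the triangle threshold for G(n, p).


Number of potential triangles: C(184, 3) = 1021384.
Each occurs with probability p³ ≈ (0.368605)³ ≈ 5.00821862e-02.
By linearity: E[X] = C(184, 3)·p³ ≈ 1021384 · 5.00821862e-02 ≈ 51153.143663.
Since α = 1/2 < 1, p = c/n^{1/2} ≫ 1/n is above the triangle threshold p ~ 1/n. Asymptotically E[X] ~ (c³/6)·n^{3(1−α)} = (5³/6)·n^{1.5} → ∞; triangles are abundant w.h.p.

E[X] ≈ 51153.143663; in regime p = Θ(1/n^{1/2}) E[X] diverges (above the triangle threshold p ~ 1/n).


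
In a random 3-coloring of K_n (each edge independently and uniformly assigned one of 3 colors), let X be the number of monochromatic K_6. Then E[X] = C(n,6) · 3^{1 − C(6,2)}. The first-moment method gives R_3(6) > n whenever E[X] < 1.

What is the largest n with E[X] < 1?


We need C(n, 6) · 3^{1 − 15} < 1, i.e. C(n, 6) < 3^{15 − 1} = 4782969.
Check values of n near the boundary:
  n = 37: C(37, 6) = 2324784; 2324784 < 4782969? YES
  n = 38: C(38, 6) = 2760681; 2760681 < 4782969? YES
  n = 39: C(39, 6) = 3262623; 3262623 < 4782969? YES
  n = 40: C(40, 6) = 3838380; 3838380 < 4782969? YES
  n = 41: C(41, 6) = 4496388; 4496388 < 4782969? YES
  n = 42: C(42, 6) = 5245786; 5245786 < 4782969? NO
  n = 43: C(43, 6) = 6096454; 6096454 < 4782969? NO
The largest n with C(n, 6) < 4782969 is n = 41 (where E[X] = 1498796/1594323 ≈ 0.9400830). Hence R_3(6) > 41, i.e. R_3(6) ≥ 42.

Largest n = 41; hence R_3(6) > 41.


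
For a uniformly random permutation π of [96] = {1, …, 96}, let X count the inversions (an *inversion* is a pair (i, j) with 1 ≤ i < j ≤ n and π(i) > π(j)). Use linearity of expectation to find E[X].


Write X = Σ X_I over the C(96, 2) = 4560 pairs i < j, with X_I the indicator of one inversion.
There are 4560 indicators.
For each fixed pair i < j, the values π(i) and π(j) are two distinct elements of {1, …, 96} in uniformly random order; by symmetry P[π(i) > π(j)] = 1/2.
By linearity: E[X] = 4560 · (1/2) = C(96, 2) · (1/2) = 4560/2 = 2280 ≈ 2280.000.

E[X] = 2280 = 2280.000.


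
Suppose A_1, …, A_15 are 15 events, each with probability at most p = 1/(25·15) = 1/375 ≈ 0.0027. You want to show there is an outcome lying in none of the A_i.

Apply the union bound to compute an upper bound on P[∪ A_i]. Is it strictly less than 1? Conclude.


Union bound: P[∪_{i=1}^{15} A_i] ≤ Σ_i P[A_i] ≤ 15·p = 15·(1/375) = 1/25.
Numerically: 1/25 ≈ 0.0400.
Is 1/25 < 1? YES.
Since P[∪ A_i] ≤ 1/25 < 1, the complement has P[∩ A_i^c] ≥ 1 − 1/25 = 24/25 > 0, so some outcome avoids every A_i.

15·p = 1/25 ≈ 0.0400; existence CERTIFIED by the union bound.


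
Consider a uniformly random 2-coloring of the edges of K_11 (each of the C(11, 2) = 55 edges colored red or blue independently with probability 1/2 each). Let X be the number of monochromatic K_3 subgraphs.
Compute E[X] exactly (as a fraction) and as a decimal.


Let X = Σ_S X_S over the C(11, 3) = 165 subsets S of size 3, where X_S = 1 if the K_3 on S is monochromatic.
For a fixed S, the K_3 on S has C(3, 2) = 3 edges. P[all 3 edges red] = (1/2)^3, and likewise for blue, so P[monochromatic] = 2·(1/2)^3 = 2^{1 − 3} = 1/4.
By linearity: E[X] = C(11, 3) · 2^{1 − 3} = 165 · 1/4 = 165/4.
Numerically: E[X] ≈ 41.250000.

E[X] = C(11,3)·2^(1−C(3,2)) = 165/4 ≈ 41.250000.


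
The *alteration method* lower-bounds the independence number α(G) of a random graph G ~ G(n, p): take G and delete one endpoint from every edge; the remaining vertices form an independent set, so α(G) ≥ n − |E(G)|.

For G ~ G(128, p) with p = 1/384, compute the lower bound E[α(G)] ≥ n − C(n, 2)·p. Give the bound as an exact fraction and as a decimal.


E[|E(G)|] = C(128, 2)·p = 8128 · (1/384) = 127/6.
E[α(G)] ≥ n − E[|E(G)|] = 128 − 127/6 = 641/6.
Numerically: ≈ 106.833.
(This is only a lower bound; the true E[α(G)] may be larger.)

E[α(G)] ≥ 641/6 ≈ 106.833.


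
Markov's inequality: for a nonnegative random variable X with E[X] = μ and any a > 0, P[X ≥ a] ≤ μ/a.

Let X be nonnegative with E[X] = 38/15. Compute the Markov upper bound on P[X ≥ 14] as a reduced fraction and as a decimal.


μ = E[X] = 38/15, a = 14.
Markov: P[X ≥ 14] ≤ μ/a = (38/15)/14 = 19/105.
Numerically: ≈ 0.1810.
(Since a = 14 > μ = 2.5333, the bound 19/105 is < 1 and informative.)

P[X ≥ 14] ≤ 19/105 ≈ 0.1810.


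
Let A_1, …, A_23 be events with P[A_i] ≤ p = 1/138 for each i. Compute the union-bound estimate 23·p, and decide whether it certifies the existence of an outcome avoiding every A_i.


Union bound: P[∪_{i=1}^{23} A_i] ≤ Σ_i P[A_i] ≤ 23·p = 23·(1/138) = 1/6.
Numerically: 1/6 ≈ 0.1666667.
Is 1/6 < 1? YES.
Since P[∪ A_i] ≤ 1/6 < 1, the complement has P[∩ A_i^c] ≥ 1 − 1/6 = 5/6 > 0, so some outcome avoids every A_i.

23·p = 1/6 ≈ 0.1666667; existence CERTIFIED by the union bound.


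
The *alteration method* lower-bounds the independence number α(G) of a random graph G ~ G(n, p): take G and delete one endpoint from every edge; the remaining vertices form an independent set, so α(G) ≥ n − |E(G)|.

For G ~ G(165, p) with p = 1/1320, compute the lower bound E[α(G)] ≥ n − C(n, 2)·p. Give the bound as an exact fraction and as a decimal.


E[|E(G)|] = C(165, 2)·p = 13530 · (1/1320) = 41/4.
E[α(G)] ≥ n − E[|E(G)|] = 165 − 41/4 = 619/4.
Numerically: ≈ 154.7500.
(This is only a lower bound; the true E[α(G)] may be larger.)

E[α(G)] ≥ 619/4 ≈ 154.7500.


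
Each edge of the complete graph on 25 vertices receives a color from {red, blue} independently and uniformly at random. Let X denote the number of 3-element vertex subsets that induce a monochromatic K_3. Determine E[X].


Let X = Σ_S X_S over the C(25, 3) = 2300 subsets S of size 3, where X_S = 1 if the K_3 on S is monochromatic.
For a fixed S, the K_3 on S has C(3, 2) = 3 edges. P[all 3 edges red] = (1/2)^3, and likewise for blue, so P[monochromatic] = 2·(1/2)^3 = 2^{1 − 3} = 1/4.
By linearity: E[X] = C(25, 3) · 2^{1 − 3} = 2300 · 1/4 = 575.
Numerically: E[X] ≈ 575.00000.

E[X] = C(25,3)·2^(1−C(3,2)) = 575 ≈ 575.00000.


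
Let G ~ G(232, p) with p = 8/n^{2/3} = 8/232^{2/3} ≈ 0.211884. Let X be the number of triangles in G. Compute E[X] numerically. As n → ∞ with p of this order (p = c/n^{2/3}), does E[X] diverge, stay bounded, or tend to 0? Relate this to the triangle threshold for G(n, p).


Number of potential triangles: C(232, 3) = 2054360.
Each occurs with probability p³ ≈ (0.211884)³ ≈ 9.51248514e-03.
By linearity: E[X] = C(232, 3)·p³ ≈ 2054360 · 9.51248514e-03 ≈ 19542.068966.
Since α = 2/3 < 1, p = c/n^{2/3} ≫ 1/n is above the triangle threshold p ~ 1/n. Asymptotically E[X] ~ (c³/6)·n^{3(1−α)} = (8³/6)·n^{1} → ∞; triangles are abundant w.h.p.

E[X] ≈ 19542.068966; in regime p = Θ(1/n^{2/3}) E[X] diverges (above the triangle threshold p ~ 1/n).


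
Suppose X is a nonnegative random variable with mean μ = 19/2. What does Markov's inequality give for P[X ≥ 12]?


μ = E[X] = 19/2, a = 12.
Markov: P[X ≥ 12] ≤ μ/a = (19/2)/12 = 19/24.
Numerically: ≈ 0.7917.
(Since a = 12 > μ = 9.5000, the bound 19/24 is < 1 and informative.)

P[X ≥ 12] ≤ 19/24 ≈ 0.7917.


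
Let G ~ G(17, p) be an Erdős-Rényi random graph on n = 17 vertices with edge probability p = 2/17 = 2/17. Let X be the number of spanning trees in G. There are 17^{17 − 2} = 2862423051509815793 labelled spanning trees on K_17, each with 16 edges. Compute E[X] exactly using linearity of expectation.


K_17 has 17^{17 − 2} = 2862423051509815793 labelled spanning trees.
For each such spanning tree H, let X_H = 1 if all 16 edges of H are present in G. Then P[X_H = 1] = p^{16} = (2/17)^{16} = 65536/48661191875666868481.
By linearity of expectation: E[X] = Σ_H E[X_H] = 2862423051509815793 · p^{16} = 2862423051509815793 · 65536/48661191875666868481 = 65536/17.
Numerically: E[X] ≈ 3855.

E[X] = 2862423051509815793 · (2/17)^{16} = 65536/17 ≈ 3855.


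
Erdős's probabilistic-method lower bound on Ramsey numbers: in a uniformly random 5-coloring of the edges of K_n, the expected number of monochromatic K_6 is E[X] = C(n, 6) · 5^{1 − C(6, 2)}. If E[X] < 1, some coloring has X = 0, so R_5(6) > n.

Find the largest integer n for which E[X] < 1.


We need C(n, 6) · 5^{1 − 15} < 1, i.e. C(n, 6) < 5^{15 − 1} = 6103515625.
Check values of n near the boundary:
  n = 129: C(129, 6) = 5688177600; 5688177600 < 6103515625? YES
  n = 130: C(130, 6) = 5963412000; 5963412000 < 6103515625? YES
  n = 131: C(131, 6) = 6249655776; 6249655776 < 6103515625? NO
  n = 132: C(132, 6) = 6547258432; 6547258432 < 6103515625? NO
The largest n with C(n, 6) < 6103515625 is n = 130 (where E[X] = 47707296/48828125 ≈ 0.97705). Hence R_5(6) > 130, i.e. R_5(6) ≥ 131.

Largest n = 130; hence R_5(6) > 130.


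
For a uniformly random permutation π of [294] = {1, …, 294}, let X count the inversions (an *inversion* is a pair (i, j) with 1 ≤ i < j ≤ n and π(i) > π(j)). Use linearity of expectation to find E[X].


Write X = Σ X_I over the C(294, 2) = 43071 pairs i < j, with X_I the indicator of one inversion.
There are 43071 indicators.
For each fixed pair i < j, the values π(i) and π(j) are two distinct elements of {1, …, 294} in uniformly random order; by symmetry P[π(i) > π(j)] = 1/2.
By linearity: E[X] = 43071 · (1/2) = C(294, 2) · (1/2) = 43071/2 = 43071/2 ≈ 21535.500.

E[X] = 43071/2 = 21535.500.


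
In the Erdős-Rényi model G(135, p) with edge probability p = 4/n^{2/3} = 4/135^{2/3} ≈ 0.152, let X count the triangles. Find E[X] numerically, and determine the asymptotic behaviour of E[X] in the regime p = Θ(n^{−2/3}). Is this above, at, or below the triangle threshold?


Number of potential triangles: C(135, 3) = 400995.
Each occurs with probability p³ ≈ (0.152)³ ≈ 3.5116598e-03.
By linearity: E[X] = C(135, 3)·p³ ≈ 400995 · 3.5116598e-03 ≈ 1408.15802.
Since α = 2/3 < 1, p = c/n^{2/3} ≫ 1/n is above the triangle threshold p ~ 1/n. Asymptotically E[X] ~ (c³/6)·n^{3(1−α)} = (4³/6)·n^{1} → ∞; triangles are abundant w.h.p.

E[X] ≈ 1408.15802; in regime p = Θ(1/n^{2/3}) E[X] diverges (above the triangle threshold p ~ 1/n).


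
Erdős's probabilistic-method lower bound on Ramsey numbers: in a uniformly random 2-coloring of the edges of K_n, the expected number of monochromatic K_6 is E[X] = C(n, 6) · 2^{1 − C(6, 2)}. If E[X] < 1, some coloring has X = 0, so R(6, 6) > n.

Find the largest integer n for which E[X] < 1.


We need C(n, 6) · 2^{1 − 15} < 1, i.e. C(n, 6) < 2^{15 − 1} = 16384.
Check values of n near the boundary:
  n = 15: C(15, 6) = 5005; 5005 < 16384? YES
  n = 16: C(16, 6) = 8008; 8008 < 16384? YES
  n = 17: C(17, 6) = 12376; 12376 < 16384? YES
  n = 18: C(18, 6) = 18564; 18564 < 16384? NO
  n = 19: C(19, 6) = 27132; 27132 < 16384? NO
  n = 20: C(20, 6) = 38760; 38760 < 16384? NO
The largest n with C(n, 6) < 16384 is n = 17 (where E[X] = 1547/2048 ≈ 0.755). Hence R(6, 6) > 17, i.e. R(6, 6) ≥ 18.

Largest n = 17; hence R(6, 6) > 17.


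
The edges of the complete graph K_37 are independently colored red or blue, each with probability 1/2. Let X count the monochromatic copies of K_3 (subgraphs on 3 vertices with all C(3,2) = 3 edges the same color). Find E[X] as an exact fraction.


Let X = Σ_S X_S over the C(37, 3) = 7770 subsets S of size 3, where X_S = 1 if the K_3 on S is monochromatic.
For a fixed S, the K_3 on S has C(3, 2) = 3 edges. P[all 3 edges red] = (1/2)^3, and likewise for blue, so P[monochromatic] = 2·(1/2)^3 = 2^{1 − 3} = 1/4.
Summing: E[X] = C(37, 3) · 2^{1 − 3} = 7770 · 1/4 = 3885/2.
Numerically: E[X] ≈ 1942.500000.

E[X] = C(37,3)·2^(1−C(3,2)) = 3885/2 ≈ 1942.500000.


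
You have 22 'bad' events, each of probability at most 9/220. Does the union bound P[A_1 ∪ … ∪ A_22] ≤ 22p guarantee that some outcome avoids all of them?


Union bound: P[∪_{i=1}^{22} A_i] ≤ Σ_i P[A_i] ≤ 22·p = 22·(9/220) = 9/10.
Numerically: 9/10 ≈ 0.900.
Is 9/10 < 1? YES.
Since P[∪ A_i] ≤ 9/10 < 1, the complement has P[∩ A_i^c] ≥ 1 − 9/10 = 1/10 > 0, so some outcome avoids every A_i.

22·p = 9/10 ≈ 0.900; existence CERTIFIED by the union bound.


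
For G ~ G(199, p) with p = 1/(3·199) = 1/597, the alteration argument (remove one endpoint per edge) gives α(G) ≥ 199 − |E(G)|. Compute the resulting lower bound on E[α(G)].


E[|E(G)|] = C(199, 2)·p = 19701 · (1/597) = 33.
E[α(G)] ≥ n − E[|E(G)|] = 199 − 33 = 166.
Numerically: ≈ 166.00000.
(This is only a lower bound; the true E[α(G)] may be larger.)

E[α(G)] ≥ 166 ≈ 166.00000.


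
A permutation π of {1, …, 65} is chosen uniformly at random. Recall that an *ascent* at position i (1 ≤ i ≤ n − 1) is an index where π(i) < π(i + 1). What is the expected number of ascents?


Write X = Σ X_I over i = 1, …, 64, with X_I the indicator of one ascent.
There are 64 indicators.
For each fixed i, the pair (π(i), π(i+1)) is a uniformly random ordered pair of distinct values from {1, …, 65}; by symmetry P[π(i) < π(i+1)] = 1/2.
By linearity: E[X] = 64 · (1/2) = (65 − 1) · (1/2) = 32 ≈ 32.00000.

E[X] = 32 = 32.00000.


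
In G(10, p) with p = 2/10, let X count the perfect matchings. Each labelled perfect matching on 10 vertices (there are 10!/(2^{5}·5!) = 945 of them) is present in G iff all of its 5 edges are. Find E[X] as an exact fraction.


K_10 has 10!/(2^{5}·5!) = 945 labelled perfect matchings.
For each such perfect matching H, let X_H = 1 if all 5 edges of H are present in G. Then P[X_H = 1] = p^{5} = (1/5)^{5} = 1/3125.
By linearity: E[X] = Σ_H E[X_H] = 945 · p^{5} = 945 · 1/3125 = 189/625.
Numerically: E[X] ≈ 0.302.

E[X] = 945 · (1/5)^{5} = 189/625 ≈ 0.302.


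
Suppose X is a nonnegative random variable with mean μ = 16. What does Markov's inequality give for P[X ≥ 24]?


μ = E[X] = 16, a = 24.
Markov: P[X ≥ 24] ≤ μ/a = (16)/24 = 2/3.
Numerically: ≈ 0.66667.
(Since a = 24 > μ = 16.00000, the bound 2/3 is < 1 and informative.)

P[X ≥ 24] ≤ 2/3 ≈ 0.66667.


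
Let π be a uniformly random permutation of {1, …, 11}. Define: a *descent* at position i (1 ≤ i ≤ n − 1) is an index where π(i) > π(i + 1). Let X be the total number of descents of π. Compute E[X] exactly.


Write X = Σ X_I over i = 1, …, 10, with X_I the indicator of one descent.
There are 10 indicators.
For each fixed i, the pair (π(i), π(i+1)) is a uniformly random ordered pair of distinct values from {1, …, 11}; by symmetry P[π(i) > π(i+1)] = 1/2.
By linearity: E[X] = 10 · (1/2) = (11 − 1) · (1/2) = 5 ≈ 5.000000.

E[X] = 5 = 5.000000.


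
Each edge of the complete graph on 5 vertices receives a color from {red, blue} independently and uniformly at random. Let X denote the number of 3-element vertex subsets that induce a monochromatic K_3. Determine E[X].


Let X = Σ_S X_S over the C(5, 3) = 10 subsets S of size 3, where X_S = 1 if the K_3 on S is monochromatic.
For a fixed S, the K_3 on S has C(3, 2) = 3 edges. P[all 3 edges red] = (1/2)^3, and likewise for blue, so P[monochromatic] = 2·(1/2)^3 = 2^{1 − 3} = 1/4.
By linearity: E[X] = C(5, 3) · 2^{1 − 3} = 10 · 1/4 = 5/2.
Numerically: E[X] ≈ 2.500000.

E[X] = C(5,3)·2^(1−C(3,2)) = 5/2 ≈ 2.500000.


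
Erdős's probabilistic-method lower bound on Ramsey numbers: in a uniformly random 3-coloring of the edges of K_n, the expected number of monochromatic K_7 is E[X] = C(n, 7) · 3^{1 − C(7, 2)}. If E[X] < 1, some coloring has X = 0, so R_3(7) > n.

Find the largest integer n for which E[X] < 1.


We need C(n, 7) · 3^{1 − 21} < 1, i.e. C(n, 7) < 3^{21 − 1} = 3486784401.
Check values of n near the boundary:
  n = 77: C(77, 7) = 2404808340; 2404808340 < 3486784401? YES
  n = 78: C(78, 7) = 2641902120; 2641902120 < 3486784401? YES
  n = 79: C(79, 7) = 2898753715; 2898753715 < 3486784401? YES
  n = 80: C(80, 7) = 3176716400; 3176716400 < 3486784401? YES
  n = 81: C(81, 7) = 3477216600; 3477216600 < 3486784401? YES
  n = 82: C(82, 7) = 3801756816; 3801756816 < 3486784401? NO
The largest n with C(n, 7) < 3486784401 is n = 81 (where E[X] = 42928600/43046721 ≈ 0.99726). Hence R_3(7) > 81, i.e. R_3(7) ≥ 82.

Largest n = 81; hence R_3(7) > 81.


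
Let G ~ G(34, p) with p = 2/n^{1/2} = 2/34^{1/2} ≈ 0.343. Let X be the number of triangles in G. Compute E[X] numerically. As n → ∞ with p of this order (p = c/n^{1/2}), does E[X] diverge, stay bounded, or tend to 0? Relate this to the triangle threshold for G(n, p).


Number of potential triangles: C(34, 3) = 5984.
Each occurs with probability p³ ≈ (0.343)³ ≈ 4.03526e-02.
By linearity: E[X] = C(34, 3)·p³ ≈ 5984 · 4.03526e-02 ≈ 241.470.
Since α = 1/2 < 1, p = c/n^{1/2} ≫ 1/n is above the triangle threshold p ~ 1/n. Asymptotically E[X] ~ (c³/6)·n^{3(1−α)} = (2³/6)·n^{1.5} → ∞; triangles are abundant w.h.p.

E[X] ≈ 241.470; in regime p = Θ(1/n^{1/2}) E[X] diverges (above the triangle threshold p ~ 1/n).


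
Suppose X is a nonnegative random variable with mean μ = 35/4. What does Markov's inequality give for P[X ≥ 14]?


μ = E[X] = 35/4, a = 14.
Markov: P[X ≥ 14] ≤ μ/a = (35/4)/14 = 5/8.
Numerically: ≈ 0.62500.
(Since a = 14 > μ = 8.75000, the bound 5/8 is < 1 and informative.)

P[X ≥ 14] ≤ 5/8 ≈ 0.62500.


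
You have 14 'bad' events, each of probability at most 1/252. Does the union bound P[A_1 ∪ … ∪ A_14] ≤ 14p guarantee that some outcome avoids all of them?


Union bound: P[∪_{i=1}^{14} A_i] ≤ Σ_i P[A_i] ≤ 14·p = 14·(1/252) = 1/18.
Numerically: 1/18 ≈ 0.05556.
Is 1/18 < 1? YES.
Since P[∪ A_i] ≤ 1/18 < 1, the complement has P[∩ A_i^c] ≥ 1 − 1/18 = 17/18 > 0, so some outcome avoids every A_i.

14·p = 1/18 ≈ 0.05556; existence CERTIFIED by the union bound.


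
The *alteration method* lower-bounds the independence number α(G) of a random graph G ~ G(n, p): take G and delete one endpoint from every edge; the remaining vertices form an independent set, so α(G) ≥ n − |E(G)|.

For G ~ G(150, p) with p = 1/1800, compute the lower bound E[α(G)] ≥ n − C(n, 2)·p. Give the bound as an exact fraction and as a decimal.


E[|E(G)|] = C(150, 2)·p = 11175 · (1/1800) = 149/24.
E[α(G)] ≥ n − E[|E(G)|] = 150 − 149/24 = 3451/24.
Numerically: ≈ 143.791667.
(This is only a lower bound; the true E[α(G)] may be larger.)

E[α(G)] ≥ 3451/24 ≈ 143.791667.


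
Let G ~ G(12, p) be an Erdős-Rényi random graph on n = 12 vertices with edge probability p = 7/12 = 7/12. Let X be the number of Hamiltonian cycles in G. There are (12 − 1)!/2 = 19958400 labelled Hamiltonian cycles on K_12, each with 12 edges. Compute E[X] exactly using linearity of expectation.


K_12 has (12 − 1)!/2 = 19958400 labelled Hamiltonian cycles.
For each such Hamiltonian cycle H, let X_H = 1 if all 12 edges of H are present in G. Then P[X_H = 1] = p^{12} = (7/12)^{12} = 13841287201/8916100448256.
By linearity: E[X] = Σ_H E[X_H] = 19958400 · p^{12} = 19958400 · 13841287201/8916100448256 = 26644477861925/859963392.
Numerically: E[X] ≈ 3.1e+04.

E[X] = 19958400 · (7/12)^{12} = 26644477861925/859963392 ≈ 3.1e+04.


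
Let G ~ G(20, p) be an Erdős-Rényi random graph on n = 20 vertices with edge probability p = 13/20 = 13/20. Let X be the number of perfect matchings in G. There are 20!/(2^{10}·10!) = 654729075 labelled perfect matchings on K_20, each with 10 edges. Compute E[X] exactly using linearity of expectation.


K_20 has 20!/(2^{10}·10!) = 654729075 labelled perfect matchings.
For each such perfect matching H, let X_H = 1 if all 10 edges of H are present in G. Then P[X_H = 1] = p^{10} = (13/20)^{10} = 137858491849/10240000000000.
By linearity of expectation: E[X] = Σ_H E[X_H] = 654729075 · p^{10} = 654729075 · 137858491849/10240000000000 = 3610398513967632387/409600000000.
Numerically: E[X] ≈ 8.81445e+06.

E[X] = 654729075 · (13/20)^{10} = 3610398513967632387/409600000000 ≈ 8.81445e+06.


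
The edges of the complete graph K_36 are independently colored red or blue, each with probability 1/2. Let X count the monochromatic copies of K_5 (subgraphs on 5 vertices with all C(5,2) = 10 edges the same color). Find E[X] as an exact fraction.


Let X = Σ_S X_S over the C(36, 5) = 376992 subsets S of size 5, where X_S = 1 if the K_5 on S is monochromatic.
For a fixed S, the K_5 on S has C(5, 2) = 10 edges. P[all 10 edges red] = (1/2)^10, and likewise for blue, so P[monochromatic] = 2·(1/2)^10 = 2^{1 − 10} = 1/512.
By linearity: E[X] = C(36, 5) · 2^{1 − 10} = 376992 · 1/512 = 11781/16.
Numerically: E[X] ≈ 736.312.

E[X] = C(36,5)·2^(1−C(5,2)) = 11781/16 ≈ 736.312.


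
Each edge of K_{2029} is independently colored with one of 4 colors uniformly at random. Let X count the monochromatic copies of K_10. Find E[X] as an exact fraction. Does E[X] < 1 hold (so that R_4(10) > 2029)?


E[X] = C(2029, 10) · 4^{1 − 45} = 318720800295355682059574310 · 4^{−44} = 318720800295355682059574310/309485009821345068724781056.
As a reduced fraction: E[X] = 159360400147677841029787155/154742504910672534362390528 ≈ 1.0298424.
Is E[X] < 1? NO.
Since E[X] ≥ 1, the first-moment bound is inconclusive at n = 2029; it does NOT by itself certify R_4(10) > 2029.

E[X] = 159360400147677841029787155/154742504910672534362390528 ≈ 1.0298424; E[X] ≥ 1; first-moment method inconclusive here.


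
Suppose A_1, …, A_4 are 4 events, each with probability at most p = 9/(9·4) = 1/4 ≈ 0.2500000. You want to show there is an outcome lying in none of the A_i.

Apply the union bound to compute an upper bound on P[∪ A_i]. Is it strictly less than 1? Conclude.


Union bound: P[∪_{i=1}^{4} A_i] ≤ Σ_i P[A_i] ≤ 4·p = 4·(1/4) = 1.
Numerically: 1 ≈ 1.0000000.
Is 1 < 1? NO.
Since the bound 1 is ≥ 1, the union bound is uninformative here; it does NOT by itself certify existence.

4·p = 1 ≈ 1.0000000; existence NOT certified by the union bound.


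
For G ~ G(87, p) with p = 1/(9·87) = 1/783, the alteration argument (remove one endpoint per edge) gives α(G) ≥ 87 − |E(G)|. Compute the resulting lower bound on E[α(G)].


E[|E(G)|] = C(87, 2)·p = 3741 · (1/783) = 43/9.
E[α(G)] ≥ n − E[|E(G)|] = 87 − 43/9 = 740/9.
Numerically: ≈ 82.222.
(This is only a lower bound; the true E[α(G)] may be larger.)

E[α(G)] ≥ 740/9 ≈ 82.222.


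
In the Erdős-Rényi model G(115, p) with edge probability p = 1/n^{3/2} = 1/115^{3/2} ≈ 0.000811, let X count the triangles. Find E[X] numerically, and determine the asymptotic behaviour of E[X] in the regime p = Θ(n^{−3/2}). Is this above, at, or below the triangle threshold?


Number of potential triangles: C(115, 3) = 246905.
Each occurs with probability p³ ≈ (0.000811)³ ≈ 5.33163e-10.
By linearity: E[X] = C(115, 3)·p³ ≈ 246905 · 5.33163e-10 ≈ 0.000.
Since α = 3/2 > 1, p = c/n^{3/2} = o(1/n) is below the triangle threshold p ~ 1/n. Asymptotically E[X] ~ (c³/6)·n^{3(1−α)} = (1³/6)·n^{-1.5} → 0, so by Markov's inequality G has no triangles w.h.p.

E[X] ≈ 0.000; in regime p = Θ(1/n^{3/2}) E[X] tends to 0 (below the triangle threshold p ~ 1/n).


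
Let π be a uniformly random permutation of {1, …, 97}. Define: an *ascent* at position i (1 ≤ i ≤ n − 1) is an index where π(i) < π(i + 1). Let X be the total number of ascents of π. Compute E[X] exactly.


Write X = Σ X_I over i = 1, …, 96, with X_I the indicator of one ascent.
There are 96 indicators.
For each fixed i, the pair (π(i), π(i+1)) is a uniformly random ordered pair of distinct values from {1, …, 97}; by symmetry P[π(i) < π(i+1)] = 1/2.
By linearity: E[X] = 96 · (1/2) = (97 − 1) · (1/2) = 48 ≈ 48.00000.

E[X] = 48 = 48.00000.


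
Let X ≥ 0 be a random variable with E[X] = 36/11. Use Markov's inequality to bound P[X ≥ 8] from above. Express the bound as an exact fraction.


μ = E[X] = 36/11, a = 8.
Markov: P[X ≥ 8] ≤ μ/a = (36/11)/8 = 9/22.
Numerically: ≈ 0.40909.
(Since a = 8 > μ = 3.27273, the bound 9/22 is < 1 and informative.)

P[X ≥ 8] ≤ 9/22 ≈ 0.40909.


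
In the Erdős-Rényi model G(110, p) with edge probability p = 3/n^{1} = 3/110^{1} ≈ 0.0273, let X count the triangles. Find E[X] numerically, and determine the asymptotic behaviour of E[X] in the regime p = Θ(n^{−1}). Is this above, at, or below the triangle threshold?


Number of potential triangles: C(110, 3) = 215820.
Each occurs with probability p³ ≈ (0.0273)³ ≈ 2.02855e-05.
By linearity: E[X] = C(110, 3)·p³ ≈ 215820 · 2.02855e-05 ≈ 4.378.
Here α = 1, so p = 3/n is exactly at the triangle threshold p ~ 1/n. Asymptotically E[X] → c³/6 = 3³/6 = 9/2 ≈ 4.500, a bounded constant. In this regime the triangle count is asymptotically Poisson(c³/6).

E[X] ≈ 4.378; in regime p = Θ(1/n^{1}) E[X] stays bounded (at the triangle threshold p ~ 1/n).


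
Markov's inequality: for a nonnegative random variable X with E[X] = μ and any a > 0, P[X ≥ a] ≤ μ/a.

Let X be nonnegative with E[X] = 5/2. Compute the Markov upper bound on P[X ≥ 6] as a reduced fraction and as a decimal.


μ = E[X] = 5/2, a = 6.
Markov: P[X ≥ 6] ≤ μ/a = (5/2)/6 = 5/12.
Numerically: ≈ 0.416667.
(Since a = 6 > μ = 2.500000, the bound 5/12 is < 1 and informative.)

P[X ≥ 6] ≤ 5/12 ≈ 0.416667.


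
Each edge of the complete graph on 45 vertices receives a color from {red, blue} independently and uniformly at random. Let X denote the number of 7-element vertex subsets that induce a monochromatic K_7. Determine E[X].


Let X = Σ_S X_S over the C(45, 7) = 45379620 subsets S of size 7, where X_S = 1 if the K_7 on S is monochromatic.
For a fixed S, the K_7 on S has C(7, 2) = 21 edges. P[all 21 edges red] = (1/2)^21, and likewise for blue, so P[monochromatic] = 2·(1/2)^21 = 2^{1 − 21} = 1/1048576.
By linearity: E[X] = C(45, 7) · 2^{1 − 21} = 45379620 · 1/1048576 = 11344905/262144.
Numerically: E[X] ≈ 43.27738.

E[X] = C(45,7)·2^(1−C(7,2)) = 11344905/262144 ≈ 43.27738.


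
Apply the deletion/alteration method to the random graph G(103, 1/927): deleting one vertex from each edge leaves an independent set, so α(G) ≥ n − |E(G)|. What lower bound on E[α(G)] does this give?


E[|E(G)|] = C(103, 2)·p = 5253 · (1/927) = 17/3.
E[α(G)] ≥ n − E[|E(G)|] = 103 − 17/3 = 292/3.
Numerically: ≈ 97.33333.
(This is only a lower bound; the true E[α(G)] may be larger.)

E[α(G)] ≥ 292/3 ≈ 97.33333.


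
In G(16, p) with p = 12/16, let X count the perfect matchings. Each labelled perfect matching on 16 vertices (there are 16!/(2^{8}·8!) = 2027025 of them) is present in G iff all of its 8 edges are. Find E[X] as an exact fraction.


K_16 has 16!/(2^{8}·8!) = 2027025 labelled perfect matchings.
For each such perfect matching H, let X_H = 1 if all 8 edges of H are present in G. Then P[X_H = 1] = p^{8} = (3/4)^{8} = 6561/65536.
By linearity: E[X] = Σ_H E[X_H] = 2027025 · p^{8} = 2027025 · 6561/65536 = 13299311025/65536.
Numerically: E[X] ≈ 2.0293e+05.

E[X] = 2027025 · (3/4)^{8} = 13299311025/65536 ≈ 2.0293e+05.


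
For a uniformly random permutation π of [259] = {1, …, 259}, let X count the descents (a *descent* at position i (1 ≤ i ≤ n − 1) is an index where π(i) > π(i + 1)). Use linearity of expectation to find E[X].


Write X = Σ X_I over i = 1, …, 258, with X_I the indicator of one descent.
There are 258 indicators.
For each fixed i, the pair (π(i), π(i+1)) is a uniformly random ordered pair of distinct values from {1, …, 259}; by symmetry P[π(i) > π(i+1)] = 1/2.
By linearity: E[X] = 258 · (1/2) = (259 − 1) · (1/2) = 129 ≈ 129.0000.

E[X] = 129 = 129.0000.


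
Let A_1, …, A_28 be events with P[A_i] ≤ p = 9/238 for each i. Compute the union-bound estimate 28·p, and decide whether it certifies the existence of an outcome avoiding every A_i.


Union bound: P[∪_{i=1}^{28} A_i] ≤ Σ_i P[A_i] ≤ 28·p = 28·(9/238) = 18/17.
Numerically: 18/17 ≈ 1.05882.
Is 18/17 < 1? NO.
Since the bound 18/17 is ≥ 1, the union bound is uninformative here; it does NOT by itself certify existence.

28·p = 18/17 ≈ 1.05882; existence NOT certified by the union bound.


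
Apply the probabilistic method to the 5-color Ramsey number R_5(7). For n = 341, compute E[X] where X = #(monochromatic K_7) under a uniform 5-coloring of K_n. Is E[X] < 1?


E[X] = C(341, 7) · 5^{1 − 21} = 99984606876440 · 5^{−20} = 99984606876440/95367431640625.
As a reduced fraction: E[X] = 19996921375288/19073486328125 ≈ 1.04841.
Is E[X] < 1? NO.
Since E[X] ≥ 1, the first-moment bound is inconclusive at n = 341; it does NOT by itself certify R_5(7) > 341.

E[X] = 19996921375288/19073486328125 ≈ 1.04841; E[X] ≥ 1; first-moment method inconclusive here.


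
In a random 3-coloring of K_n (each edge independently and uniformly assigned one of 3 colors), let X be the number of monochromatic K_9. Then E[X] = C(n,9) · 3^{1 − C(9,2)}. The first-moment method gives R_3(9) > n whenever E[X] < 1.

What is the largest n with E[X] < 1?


We need C(n, 9) · 3^{1 − 36} < 1, i.e. C(n, 9) < 3^{36 − 1} = 50031545098999707.
Check values of n near the boundary:
  n = 297: C(297, 9) = 43842345008337645; 43842345008337645 < 50031545098999707? YES
  n = 298: C(298, 9) = 45207677551849890; 45207677551849890 < 50031545098999707? YES
  n = 299: C(299, 9) = 46610674441390059; 46610674441390059 < 50031545098999707? YES
  n = 300: C(300, 9) = 48052241692154700; 48052241692154700 < 50031545098999707? YES
  n = 301: C(301, 9) = 49533303936090975; 49533303936090975 < 50031545098999707? YES
  n = 302: C(302, 9) = 51054804739588650; 51054804739588650 < 50031545098999707? NO
  n = 303: C(303, 9) = 52617706925494425; 52617706925494425 < 50031545098999707? NO
  n = 304: C(304, 9) = 54222992899492560; 54222992899492560 < 50031545098999707? NO
The largest n with C(n, 9) < 50031545098999707 is n = 301 (where E[X] = 16511101312030325/16677181699666569 ≈ 0.9900). Hence R_3(9) > 301, i.e. R_3(9) ≥ 302.

Largest n = 301; hence R_3(9) > 301.


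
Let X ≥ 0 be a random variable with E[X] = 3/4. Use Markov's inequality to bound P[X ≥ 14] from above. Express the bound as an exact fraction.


μ = E[X] = 3/4, a = 14.
Markov: P[X ≥ 14] ≤ μ/a = (3/4)/14 = 3/56.
Numerically: ≈ 0.0536.
(Since a = 14 > μ = 0.7500, the bound 3/56 is < 1 and informative.)

P[X ≥ 14] ≤ 3/56 ≈ 0.0536.


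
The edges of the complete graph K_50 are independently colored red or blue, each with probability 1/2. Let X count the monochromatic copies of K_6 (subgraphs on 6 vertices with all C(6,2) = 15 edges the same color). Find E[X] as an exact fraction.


Let X = Σ_S X_S over the C(50, 6) = 15890700 subsets S of size 6, where X_S = 1 if the K_6 on S is monochromatic.
For a fixed S, the K_6 on S has C(6, 2) = 15 edges. P[all 15 edges red] = (1/2)^15, and likewise for blue, so P[monochromatic] = 2·(1/2)^15 = 2^{1 − 15} = 1/16384.
Summing: E[X] = C(50, 6) · 2^{1 − 15} = 15890700 · 1/16384 = 3972675/4096.
Numerically: E[X] ≈ 969.89136.

E[X] = C(50,6)·2^(1−C(6,2)) = 3972675/4096 ≈ 969.89136.


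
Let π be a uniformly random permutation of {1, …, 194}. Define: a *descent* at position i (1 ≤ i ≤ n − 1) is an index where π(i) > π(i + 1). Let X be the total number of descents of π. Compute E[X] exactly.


Write X = Σ X_I over i = 1, …, 193, with X_I the indicator of one descent.
There are 193 indicators.
For each fixed i, the pair (π(i), π(i+1)) is a uniformly random ordered pair of distinct values from {1, …, 194}; by symmetry P[π(i) > π(i+1)] = 1/2.
By linearity: E[X] = 193 · (1/2) = (194 − 1) · (1/2) = 193/2 ≈ 96.500000.

E[X] = 193/2 = 96.500000.


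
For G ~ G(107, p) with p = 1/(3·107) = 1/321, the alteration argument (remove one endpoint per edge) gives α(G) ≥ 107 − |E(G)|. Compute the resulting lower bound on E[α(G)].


E[|E(G)|] = C(107, 2)·p = 5671 · (1/321) = 53/3.
E[α(G)] ≥ n − E[|E(G)|] = 107 − 53/3 = 268/3.
Numerically: ≈ 89.33333.
(This is only a lower bound; the true E[α(G)] may be larger.)

E[α(G)] ≥ 268/3 ≈ 89.33333.


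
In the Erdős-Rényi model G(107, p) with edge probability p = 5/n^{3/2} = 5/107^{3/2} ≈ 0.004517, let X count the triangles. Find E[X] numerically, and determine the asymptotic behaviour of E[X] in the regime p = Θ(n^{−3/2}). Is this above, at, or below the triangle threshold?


Number of potential triangles: C(107, 3) = 198485.
Each occurs with probability p³ ≈ (0.004517)³ ≈ 9.218983e-08.
By linearity: E[X] = C(107, 3)·p³ ≈ 198485 · 9.218983e-08 ≈ 0.0183.
Since α = 3/2 > 1, p = c/n^{3/2} = o(1/n) is below the triangle threshold p ~ 1/n. Asymptotically E[X] ~ (c³/6)·n^{3(1−α)} = (5³/6)·n^{-1.5} → 0, so by Markov's inequality G has no triangles w.h.p.

E[X] ≈ 0.0183; in regime p = Θ(1/n^{3/2}) E[X] tends to 0 (below the triangle threshold p ~ 1/n).
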